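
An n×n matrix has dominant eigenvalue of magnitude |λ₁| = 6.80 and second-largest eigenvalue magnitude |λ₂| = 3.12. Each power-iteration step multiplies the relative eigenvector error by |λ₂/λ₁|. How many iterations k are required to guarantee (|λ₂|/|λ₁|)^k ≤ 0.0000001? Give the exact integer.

21

|λ₂/λ₁| = 3.12/6.80 = 0.45882
Need k ≥ ln(0.0000001) / ln(0.45882) = -16.1181 / -0.7791 ≈ 20.688
Smallest integer k satisfying the bound: 21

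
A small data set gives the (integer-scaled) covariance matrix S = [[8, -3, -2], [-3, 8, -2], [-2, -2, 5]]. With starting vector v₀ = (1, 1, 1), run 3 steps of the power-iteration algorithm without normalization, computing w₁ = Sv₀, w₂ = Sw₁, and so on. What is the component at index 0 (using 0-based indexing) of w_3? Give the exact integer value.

79

w1 = Sv₀ = (3, 3, 1)
w2 = Sw1 = (13, 13, -7)
w3 = Sw2 = (79, 79, -87)
The requested component of w3 is 79.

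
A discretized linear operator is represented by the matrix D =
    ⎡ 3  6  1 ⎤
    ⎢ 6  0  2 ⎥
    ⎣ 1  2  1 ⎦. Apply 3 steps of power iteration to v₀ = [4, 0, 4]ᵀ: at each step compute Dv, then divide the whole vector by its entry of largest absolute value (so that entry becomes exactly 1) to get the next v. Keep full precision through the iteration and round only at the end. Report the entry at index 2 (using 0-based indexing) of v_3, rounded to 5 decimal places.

Dv0 = (16.000000, 32.000000, 8.000000); divide by 32.000000 → v1 = (0.500000, 1.000000, 0.250000)
Dv1 = (7.750000, 3.500000, 2.750000); divide by 7.750000 → v2 = (1.000000, 0.451613, 0.354839)
Dv2 = (6.064516, 6.709677, 2.258065); divide by 6.709677 → v3 = (0.903846, 1.000000, 0.336538)
Requested entry of v3: 560/1664 = 0.33654

0.33654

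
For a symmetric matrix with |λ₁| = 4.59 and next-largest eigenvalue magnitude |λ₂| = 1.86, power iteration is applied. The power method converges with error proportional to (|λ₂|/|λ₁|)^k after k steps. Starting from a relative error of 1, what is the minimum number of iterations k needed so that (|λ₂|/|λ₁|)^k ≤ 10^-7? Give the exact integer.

|λ₂/λ₁| = 1.86/4.59 = 0.40523
Need k ≥ ln(10^-7) / ln(0.40523) = -16.1181 / -0.9033 ≈ 17.843
Smallest integer k satisfying the bound: 18

18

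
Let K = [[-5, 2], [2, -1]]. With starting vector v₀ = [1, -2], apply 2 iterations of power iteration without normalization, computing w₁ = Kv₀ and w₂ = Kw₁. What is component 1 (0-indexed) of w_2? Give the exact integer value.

w1 = Kv₀ = ((-5)·1 + 2·(-2); 2·1 + (-1)·(-2)) = (-9, 4)
w2 = Kw1 = ((-5)·(-9) + 2·4; 2·(-9) + (-1)·4) = (53, -22)
The requested component of w2 is -22.

-22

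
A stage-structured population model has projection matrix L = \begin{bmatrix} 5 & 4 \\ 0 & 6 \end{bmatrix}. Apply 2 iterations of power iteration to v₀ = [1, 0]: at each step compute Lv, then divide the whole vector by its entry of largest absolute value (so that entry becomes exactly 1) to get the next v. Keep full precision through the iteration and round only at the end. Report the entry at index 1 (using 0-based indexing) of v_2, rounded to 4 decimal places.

Lv0 = (5.00000, 0.00000); divide by 5.00000 → v1 = (1.00000, 0.00000)
Lv1 = (5.00000, 0.00000); divide by 5.00000 → v2 = (1.00000, 0.00000)
Requested entry of v2: 0/25 = 0.0000

0.0000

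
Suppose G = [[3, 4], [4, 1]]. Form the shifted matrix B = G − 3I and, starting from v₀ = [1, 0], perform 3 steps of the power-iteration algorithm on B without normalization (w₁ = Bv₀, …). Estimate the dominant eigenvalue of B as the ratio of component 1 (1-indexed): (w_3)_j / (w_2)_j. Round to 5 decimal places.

μ ≈ -2.00000

B = G − 3I has rows (0, 4); (4, -2)
w1 = Bv₀ = (0, 4)
w2 = Bw1 = (16, -8)
w3 = Bw2 = (-32, 80)
Ratio: -32/16 = -2.00000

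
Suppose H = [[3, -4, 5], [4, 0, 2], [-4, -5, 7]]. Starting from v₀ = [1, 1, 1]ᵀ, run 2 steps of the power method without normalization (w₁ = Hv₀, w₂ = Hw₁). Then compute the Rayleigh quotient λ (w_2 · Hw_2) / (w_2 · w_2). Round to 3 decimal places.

w1 = Hv₀ = (3·1 + (-4)·1 + 5·1; 4·1 + 0·1 + 2·1; (-4)·1 + (-5)·1 + 7·1) = (4, 6, -2)
w2 = Hw1 = (3·4 + (-4)·6 + 5·(-2); 4·4 + 0·6 + 2·(-2); (-4)·4 + (-5)·6 + 7·(-2)) = (-22, 12, -60)
Hw2 = (-414, -208, -392)
w2·Hw2 = (-22)·(-414) + 12·(-208) + (-60)·(-392) = 30132; w2·w2 = (-22)·(-22) + 12·12 + (-60)·(-60) = 4228
λ ≈ 30132/4228 = 7.127

λ ≈ 7.127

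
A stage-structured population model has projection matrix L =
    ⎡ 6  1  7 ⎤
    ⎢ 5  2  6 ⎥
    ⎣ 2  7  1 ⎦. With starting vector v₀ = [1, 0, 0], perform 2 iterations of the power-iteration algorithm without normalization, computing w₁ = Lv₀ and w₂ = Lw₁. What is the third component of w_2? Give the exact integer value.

49

w1 = Lv₀ = (6·1 + 1·0 + 7·0; 5·1 + 2·0 + 6·0; 2·1 + 7·0 + 1·0) = (6, 5, 2)
w2 = Lw1 = (6·6 + 1·5 + 7·2; 5·6 + 2·5 + 6·2; 2·6 + 7·5 + 1·2) = (55, 52, 49)
The requested component of w2 is 49.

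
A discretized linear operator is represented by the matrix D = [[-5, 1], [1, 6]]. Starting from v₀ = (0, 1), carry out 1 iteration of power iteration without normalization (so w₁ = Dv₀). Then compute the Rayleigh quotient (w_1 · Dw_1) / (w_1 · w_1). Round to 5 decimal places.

6.02703

w1 = Dv₀ = ((-5)·0 + 1·1; 1·0 + 6·1) = (1, 6)
Dw1 = (1, 37)
w1·Dw1 = 1·1 + 6·37 = 223; w1·w1 = 1·1 + 6·6 = 37
λ ≈ 223/37 = 6.02703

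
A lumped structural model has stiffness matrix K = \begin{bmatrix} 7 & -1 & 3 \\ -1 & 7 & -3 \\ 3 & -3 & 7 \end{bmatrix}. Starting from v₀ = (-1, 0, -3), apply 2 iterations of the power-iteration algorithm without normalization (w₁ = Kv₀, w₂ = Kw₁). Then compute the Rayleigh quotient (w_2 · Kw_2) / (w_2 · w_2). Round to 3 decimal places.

11.718

w1 = Kv₀ = (7·(-1) + (-1)·0 + 3·(-3); (-1)·(-1) + 7·0 + (-3)·(-3); 3·(-1) + (-3)·0 + 7·(-3)) = (-16, 10, -24)
w2 = Kw1 = (7·(-16) + (-1)·10 + 3·(-24); (-1)·(-16) + 7·10 + (-3)·(-24); 3·(-16) + (-3)·10 + 7·(-24)) = (-194, 158, -246)
Kw2 = (-2254, 2038, -2778)
w2·Kw2 = (-194)·(-2254) + 158·2038 + (-246)·(-2778) = 1442668; w2·w2 = (-194)·(-194) + 158·158 + (-246)·(-246) = 123116
λ ≈ 1442668/123116 = 11.718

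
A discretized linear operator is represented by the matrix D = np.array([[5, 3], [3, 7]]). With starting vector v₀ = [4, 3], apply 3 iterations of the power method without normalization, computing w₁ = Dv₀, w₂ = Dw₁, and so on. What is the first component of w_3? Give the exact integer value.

w1 = Dv₀ = (5·4 + 3·3; 3·4 + 7·3) = (29, 33)
w2 = Dw1 = (5·29 + 3·33; 3·29 + 7·33) = (244, 318)
w3 = Dw2 = (2174, 2958)
The requested component of w3 is 2174.

2174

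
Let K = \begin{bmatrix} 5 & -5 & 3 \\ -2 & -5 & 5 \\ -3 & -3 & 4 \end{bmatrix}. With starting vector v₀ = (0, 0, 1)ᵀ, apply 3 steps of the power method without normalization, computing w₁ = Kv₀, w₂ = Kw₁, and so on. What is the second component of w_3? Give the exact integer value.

w1 = Kv₀ = (5·0 + (-5)·0 + 3·1; (-2)·0 + (-5)·0 + 5·1; (-3)·0 + (-3)·0 + 4·1) = (3, 5, 4)
w2 = Kw1 = (5·3 + (-5)·5 + 3·4; (-2)·3 + (-5)·5 + 5·4; (-3)·3 + (-3)·5 + 4·4) = (2, -11, -8)
w3 = Kw2 = (41, 11, -5)
The requested component of w3 is 11.

11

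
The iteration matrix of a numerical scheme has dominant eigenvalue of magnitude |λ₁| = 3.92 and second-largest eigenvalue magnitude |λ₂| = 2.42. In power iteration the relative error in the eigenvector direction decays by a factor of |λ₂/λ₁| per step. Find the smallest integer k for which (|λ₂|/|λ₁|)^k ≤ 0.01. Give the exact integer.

10

|λ₂/λ₁| = 2.42/3.92 = 0.61735
Need k ≥ ln(0.01) / ln(0.61735) = -4.6052 / -0.4823 ≈ 9.548
Smallest integer k satisfying the bound: 10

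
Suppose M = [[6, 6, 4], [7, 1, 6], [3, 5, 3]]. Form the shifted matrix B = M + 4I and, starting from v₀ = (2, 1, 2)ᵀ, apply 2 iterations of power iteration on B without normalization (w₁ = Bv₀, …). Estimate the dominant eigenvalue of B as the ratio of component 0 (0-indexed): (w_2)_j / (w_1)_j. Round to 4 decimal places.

18.4118

B = M + 4I has rows (10, 6, 4); (7, 5, 6); (3, 5, 7)
w1 = Bv₀ = (10·2 + 6·1 + 4·2; 7·2 + 5·1 + 6·2; 3·2 + 5·1 + 7·2) = (34, 31, 25)
w2 = Bw1 = (10·34 + 6·31 + 4·25; 7·34 + 5·31 + 6·25; 3·34 + 5·31 + 7·25) = (626, 543, 432)
Ratio: 626/34 = 18.4118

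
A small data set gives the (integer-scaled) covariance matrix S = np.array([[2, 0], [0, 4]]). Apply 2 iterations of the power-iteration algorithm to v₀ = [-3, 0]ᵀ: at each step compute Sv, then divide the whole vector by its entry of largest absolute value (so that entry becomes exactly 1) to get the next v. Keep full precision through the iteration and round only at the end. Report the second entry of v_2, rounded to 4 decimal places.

Sv0 = (-6.00000, 0.00000); divide by -6.00000 → v1 = (1.00000, 0.00000)
Sv1 = (2.00000, 0.00000); divide by 2.00000 → v2 = (1.00000, 0.00000)
Requested entry of v2: 0/-12 = 0.0000

0.0000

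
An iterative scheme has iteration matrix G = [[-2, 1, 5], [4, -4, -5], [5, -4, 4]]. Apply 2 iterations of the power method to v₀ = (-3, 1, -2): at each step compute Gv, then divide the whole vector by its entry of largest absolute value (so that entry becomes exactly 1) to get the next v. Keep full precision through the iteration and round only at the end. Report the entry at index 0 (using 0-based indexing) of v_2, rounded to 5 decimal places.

-0.91837

Gv0 = (-3.000000, -6.000000, -27.000000); divide by -27.000000 → v1 = (0.111111, 0.222222, 1.000000)
Gv1 = (5.000000, -5.444444, 3.666667); divide by -5.444444 → v2 = (-0.918367, 1.000000, -0.673469)
Requested entry of v2: -135/147 = -0.91837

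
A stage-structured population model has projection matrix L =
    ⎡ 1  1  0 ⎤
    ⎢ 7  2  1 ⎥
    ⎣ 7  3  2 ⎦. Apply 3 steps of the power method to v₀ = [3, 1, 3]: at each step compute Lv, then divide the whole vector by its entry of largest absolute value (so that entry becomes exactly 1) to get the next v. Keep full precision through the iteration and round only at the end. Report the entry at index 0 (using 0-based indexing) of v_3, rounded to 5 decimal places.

Lv0 = (4.000000, 26.000000, 30.000000); divide by 30.000000 → v1 = (0.133333, 0.866667, 1.000000)
Lv1 = (1.000000, 3.666667, 5.533333); divide by 5.533333 → v2 = (0.180723, 0.662651, 1.000000)
Lv2 = (0.843373, 3.590361, 5.253012); divide by 5.253012 → v3 = (0.160550, 0.683486, 1.000000)
Requested entry of v3: 140/872 = 0.16055

0.16055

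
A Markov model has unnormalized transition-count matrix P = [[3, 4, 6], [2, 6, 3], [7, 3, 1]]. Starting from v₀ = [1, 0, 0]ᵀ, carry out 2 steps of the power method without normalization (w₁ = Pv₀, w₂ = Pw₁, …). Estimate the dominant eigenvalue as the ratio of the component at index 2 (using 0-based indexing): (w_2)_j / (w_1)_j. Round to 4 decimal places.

4.8571

w1 = Pv₀ = (3, 2, 7)
w2 = Pw1 = (59, 39, 34)
Ratio at component: 34 / 7 = 4.8571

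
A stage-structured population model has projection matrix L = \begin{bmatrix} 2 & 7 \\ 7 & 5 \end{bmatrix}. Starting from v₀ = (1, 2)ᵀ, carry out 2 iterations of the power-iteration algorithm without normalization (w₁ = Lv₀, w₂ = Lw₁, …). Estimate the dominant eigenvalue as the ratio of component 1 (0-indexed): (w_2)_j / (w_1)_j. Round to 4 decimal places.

λ ≈ 11.5882

w1 = Lv₀ = (16, 17)
w2 = Lw1 = (151, 197)
Ratio at component: 197 / 17 = 11.5882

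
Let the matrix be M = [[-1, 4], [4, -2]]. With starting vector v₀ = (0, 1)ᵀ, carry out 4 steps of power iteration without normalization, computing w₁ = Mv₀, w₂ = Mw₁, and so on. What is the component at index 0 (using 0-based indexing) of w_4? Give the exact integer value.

-444

w1 = Mv₀ = ((-1)·0 + 4·1; 4·0 + (-2)·1) = (4, -2)
w2 = Mw1 = ((-1)·4 + 4·(-2); 4·4 + (-2)·(-2)) = (-12, 20)
w3 = Mw2 = (92, -88)
w4 = Mw3 = (-444, 544)
The requested component of w4 is -444.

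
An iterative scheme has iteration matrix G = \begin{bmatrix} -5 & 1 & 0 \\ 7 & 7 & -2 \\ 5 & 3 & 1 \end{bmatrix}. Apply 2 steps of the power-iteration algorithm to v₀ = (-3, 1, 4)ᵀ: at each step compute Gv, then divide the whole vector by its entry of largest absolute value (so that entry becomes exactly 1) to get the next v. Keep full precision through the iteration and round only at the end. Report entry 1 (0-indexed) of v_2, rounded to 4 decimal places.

0.2549

Gv0 = (16.00000, -22.00000, -8.00000); divide by -22.00000 → v1 = (-0.72727, 1.00000, 0.36364)
Gv1 = (4.63636, 1.18182, -0.27273); divide by 4.63636 → v2 = (1.00000, 0.25490, -0.05882)
Requested entry of v2: -26/-102 = 0.2549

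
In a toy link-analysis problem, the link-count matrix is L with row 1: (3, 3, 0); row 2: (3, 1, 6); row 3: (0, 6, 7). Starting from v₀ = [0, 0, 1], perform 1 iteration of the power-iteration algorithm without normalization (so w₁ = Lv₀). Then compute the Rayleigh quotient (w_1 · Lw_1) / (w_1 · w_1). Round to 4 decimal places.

λ ≈ 10.3882

w1 = Lv₀ = (0, 6, 7)
Lw1 = (18, 48, 85)
w1·Lw1 = 0·18 + 6·48 + 7·85 = 883; w1·w1 = 0·0 + 6·6 + 7·7 = 85
λ ≈ 883/85 = 10.3882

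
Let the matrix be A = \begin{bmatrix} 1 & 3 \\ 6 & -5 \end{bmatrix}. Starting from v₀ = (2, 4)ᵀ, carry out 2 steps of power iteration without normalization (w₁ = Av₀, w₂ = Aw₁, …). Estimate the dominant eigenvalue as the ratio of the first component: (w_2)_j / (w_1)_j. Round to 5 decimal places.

w1 = Av₀ = (1·2 + 3·4; 6·2 + (-5)·4) = (14, -8)
w2 = Aw1 = (1·14 + 3·(-8); 6·14 + (-5)·(-8)) = (-10, 124)
Ratio at component: -10 / 14 = -0.71429

-0.71429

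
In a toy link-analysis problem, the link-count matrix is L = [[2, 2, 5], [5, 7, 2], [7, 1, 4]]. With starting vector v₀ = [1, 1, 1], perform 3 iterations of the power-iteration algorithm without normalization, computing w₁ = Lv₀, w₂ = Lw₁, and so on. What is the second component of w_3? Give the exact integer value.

1949

w1 = Lv₀ = (9, 14, 12)
w2 = Lw1 = (106, 167, 125)
w3 = Lw2 = (1171, 1949, 1409)
The requested component of w3 is 1949.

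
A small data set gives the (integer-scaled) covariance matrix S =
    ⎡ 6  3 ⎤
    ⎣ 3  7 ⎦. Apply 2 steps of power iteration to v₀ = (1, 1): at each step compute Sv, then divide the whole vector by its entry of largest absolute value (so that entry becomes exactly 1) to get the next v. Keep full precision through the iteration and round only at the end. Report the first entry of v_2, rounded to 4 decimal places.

0.8660

Sv0 = (9.00000, 10.00000); divide by 10.00000 → v1 = (0.90000, 1.00000)
Sv1 = (8.40000, 9.70000); divide by 9.70000 → v2 = (0.86598, 1.00000)
Requested entry of v2: 84/97 = 0.8660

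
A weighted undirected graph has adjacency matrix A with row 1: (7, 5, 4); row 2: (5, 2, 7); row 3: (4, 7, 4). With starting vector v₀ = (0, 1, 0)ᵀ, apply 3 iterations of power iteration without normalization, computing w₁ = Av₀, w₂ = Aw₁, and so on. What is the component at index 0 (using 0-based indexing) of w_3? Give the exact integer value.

w1 = Av₀ = (5, 2, 7)
w2 = Aw1 = (73, 78, 62)
w3 = Aw2 = (1149, 955, 1086)
The requested component of w3 is 1149.

1149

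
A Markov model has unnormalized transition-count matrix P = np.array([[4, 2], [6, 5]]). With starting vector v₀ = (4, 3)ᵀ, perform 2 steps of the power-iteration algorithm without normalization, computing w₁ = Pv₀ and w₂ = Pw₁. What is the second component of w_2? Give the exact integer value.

w1 = Pv₀ = (4·4 + 2·3; 6·4 + 5·3) = (22, 39)
w2 = Pw1 = (4·22 + 2·39; 6·22 + 5·39) = (166, 327)
The requested component of w2 is 327.

327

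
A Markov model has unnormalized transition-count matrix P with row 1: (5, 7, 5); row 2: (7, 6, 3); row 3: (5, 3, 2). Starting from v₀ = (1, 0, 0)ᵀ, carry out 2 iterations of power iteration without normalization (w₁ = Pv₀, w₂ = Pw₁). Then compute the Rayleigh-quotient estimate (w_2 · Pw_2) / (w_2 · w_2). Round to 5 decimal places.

14.94907

w1 = Pv₀ = (5·1 + 7·0 + 5·0; 7·1 + 6·0 + 3·0; 5·1 + 3·0 + 2·0) = (5, 7, 5)
w2 = Pw1 = (5·5 + 7·7 + 5·5; 7·5 + 6·7 + 3·5; 5·5 + 3·7 + 2·5) = (99, 92, 56)
Pw2 = (1419, 1413, 883)
w2·Pw2 = 99·1419 + 92·1413 + 56·883 = 319925; w2·w2 = 99·99 + 92·92 + 56·56 = 21401
λ ≈ 319925/21401 = 14.94907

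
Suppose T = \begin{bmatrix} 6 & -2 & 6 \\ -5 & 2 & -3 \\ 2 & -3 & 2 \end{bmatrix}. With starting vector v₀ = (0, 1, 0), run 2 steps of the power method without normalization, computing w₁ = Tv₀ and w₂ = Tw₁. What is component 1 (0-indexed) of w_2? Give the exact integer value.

w1 = Tv₀ = (6·0 + (-2)·1 + 6·0; (-5)·0 + 2·1 + (-3)·0; 2·0 + (-3)·1 + 2·0) = (-2, 2, -3)
w2 = Tw1 = (6·(-2) + (-2)·2 + 6·(-3); (-5)·(-2) + 2·2 + (-3)·(-3); 2·(-2) + (-3)·2 + 2·(-3)) = (-34, 23, -16)
The requested component of w2 is 23.

23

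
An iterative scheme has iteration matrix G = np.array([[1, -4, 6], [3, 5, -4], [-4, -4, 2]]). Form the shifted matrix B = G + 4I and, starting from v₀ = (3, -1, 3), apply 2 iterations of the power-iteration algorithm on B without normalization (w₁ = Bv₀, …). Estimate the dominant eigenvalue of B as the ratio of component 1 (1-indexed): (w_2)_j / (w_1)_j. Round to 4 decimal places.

μ ≈ 7.9189

B = G + 4I has rows (5, -4, 6); (3, 9, -4); (-4, -4, 6)
w1 = Bv₀ = (5·3 + (-4)·(-1) + 6·3; 3·3 + 9·(-1) + (-4)·3; (-4)·3 + (-4)·(-1) + 6·3) = (37, -12, 10)
w2 = Bw1 = (5·37 + (-4)·(-12) + 6·10; 3·37 + 9·(-12) + (-4)·10; (-4)·37 + (-4)·(-12) + 6·10) = (293, -37, -40)
Ratio: 293/37 = 7.9189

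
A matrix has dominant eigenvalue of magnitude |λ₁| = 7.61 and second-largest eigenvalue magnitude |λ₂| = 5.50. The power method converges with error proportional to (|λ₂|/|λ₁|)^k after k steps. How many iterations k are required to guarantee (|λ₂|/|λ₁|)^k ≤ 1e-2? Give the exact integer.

15

|λ₂/λ₁| = 5.50/7.61 = 0.72273
Need k ≥ ln(1e-2) / ln(0.72273) = -4.6052 / -0.3247 ≈ 14.182
Smallest integer k satisfying the bound: 15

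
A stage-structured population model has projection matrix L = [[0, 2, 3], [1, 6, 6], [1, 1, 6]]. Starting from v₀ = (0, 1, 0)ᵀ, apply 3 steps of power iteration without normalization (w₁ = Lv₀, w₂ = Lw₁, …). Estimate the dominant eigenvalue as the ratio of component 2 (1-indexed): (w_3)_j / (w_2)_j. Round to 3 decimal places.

w1 = Lv₀ = (0·0 + 2·1 + 3·0; 1·0 + 6·1 + 6·0; 1·0 + 1·1 + 6·0) = (2, 6, 1)
w2 = Lw1 = (0·2 + 2·6 + 3·1; 1·2 + 6·6 + 6·1; 1·2 + 1·6 + 6·1) = (15, 44, 14)
w3 = Lw2 = (130, 363, 143)
Ratio at component: 363 / 44 = 8.250

λ ≈ 8.250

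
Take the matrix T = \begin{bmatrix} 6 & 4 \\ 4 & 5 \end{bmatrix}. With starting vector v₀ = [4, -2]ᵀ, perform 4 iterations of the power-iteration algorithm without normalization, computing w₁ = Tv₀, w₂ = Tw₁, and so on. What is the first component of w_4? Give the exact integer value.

10376

w1 = Tv₀ = (6·4 + 4·(-2); 4·4 + 5·(-2)) = (16, 6)
w2 = Tw1 = (6·16 + 4·6; 4·16 + 5·6) = (120, 94)
w3 = Tw2 = (1096, 950)
w4 = Tw3 = (10376, 9134)
The requested component of w4 is 10376.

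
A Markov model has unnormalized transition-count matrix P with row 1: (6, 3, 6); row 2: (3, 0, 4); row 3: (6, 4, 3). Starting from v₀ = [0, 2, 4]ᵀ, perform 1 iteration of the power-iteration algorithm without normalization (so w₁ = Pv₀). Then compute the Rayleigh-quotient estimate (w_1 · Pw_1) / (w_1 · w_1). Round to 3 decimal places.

w1 = Pv₀ = (30, 16, 20)
Pw1 = (348, 170, 304)
w1·Pw1 = 30·348 + 16·170 + 20·304 = 19240; w1·w1 = 30·30 + 16·16 + 20·20 = 1556
λ ≈ 19240/1556 = 12.365

12.365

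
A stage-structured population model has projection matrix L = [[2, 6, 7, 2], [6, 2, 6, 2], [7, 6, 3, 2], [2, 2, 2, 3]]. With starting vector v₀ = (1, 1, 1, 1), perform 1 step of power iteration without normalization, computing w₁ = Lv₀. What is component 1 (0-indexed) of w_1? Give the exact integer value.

16

w1 = Lv₀ = (2·1 + 6·1 + 7·1 + 2·1; 6·1 + 2·1 + 6·1 + 2·1; 7·1 + 6·1 + 3·1 + 2·1; 2·1 + 2·1 + 2·1 + 3·1) = (17, 16, 18, 9)
The requested component of w1 is 16.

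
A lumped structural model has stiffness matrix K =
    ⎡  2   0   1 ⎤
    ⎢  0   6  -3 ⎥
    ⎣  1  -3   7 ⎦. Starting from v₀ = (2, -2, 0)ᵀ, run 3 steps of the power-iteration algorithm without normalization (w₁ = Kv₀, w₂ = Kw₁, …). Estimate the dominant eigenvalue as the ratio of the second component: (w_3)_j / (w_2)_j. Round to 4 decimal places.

w1 = Kv₀ = (4, -12, 8)
w2 = Kw1 = (16, -96, 96)
w3 = Kw2 = (128, -864, 976)
Ratio at component: -864 / -96 = 9.0000

λ ≈ 9.0000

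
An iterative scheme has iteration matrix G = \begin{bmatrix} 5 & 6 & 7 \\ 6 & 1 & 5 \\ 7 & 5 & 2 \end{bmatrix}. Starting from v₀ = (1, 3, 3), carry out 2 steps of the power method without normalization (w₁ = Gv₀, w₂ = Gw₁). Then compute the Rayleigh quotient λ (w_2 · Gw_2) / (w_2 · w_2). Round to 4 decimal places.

w1 = Gv₀ = (5·1 + 6·3 + 7·3; 6·1 + 1·3 + 5·3; 7·1 + 5·3 + 2·3) = (44, 24, 28)
w2 = Gw1 = (5·44 + 6·24 + 7·28; 6·44 + 1·24 + 5·28; 7·44 + 5·24 + 2·28) = (560, 428, 484)
Gw2 = (8756, 6208, 7028)
w2·Gw2 = 560·8756 + 428·6208 + 484·7028 = 10961936; w2·w2 = 560·560 + 428·428 + 484·484 = 731040
λ ≈ 10961936/731040 = 14.9950

λ ≈ 14.9950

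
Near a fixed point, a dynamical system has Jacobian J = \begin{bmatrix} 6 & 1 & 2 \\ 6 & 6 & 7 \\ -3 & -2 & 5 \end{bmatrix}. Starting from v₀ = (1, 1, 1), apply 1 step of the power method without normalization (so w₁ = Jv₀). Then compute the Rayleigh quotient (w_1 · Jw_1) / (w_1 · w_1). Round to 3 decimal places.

w1 = Jv₀ = (6·1 + 1·1 + 2·1; 6·1 + 6·1 + 7·1; (-3)·1 + (-2)·1 + 5·1) = (9, 19, 0)
Jw1 = (73, 168, -65)
w1·Jw1 = 9·73 + 19·168 + 0·(-65) = 3849; w1·w1 = 9·9 + 19·19 + 0·0 = 442
λ ≈ 3849/442 = 8.708

8.708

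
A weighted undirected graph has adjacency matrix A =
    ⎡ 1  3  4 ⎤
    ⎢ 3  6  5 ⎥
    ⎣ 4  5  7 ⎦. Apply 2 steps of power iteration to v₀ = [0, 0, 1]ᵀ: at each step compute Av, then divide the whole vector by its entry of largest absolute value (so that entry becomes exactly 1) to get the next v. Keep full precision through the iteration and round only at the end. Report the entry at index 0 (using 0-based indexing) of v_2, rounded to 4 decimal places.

Av0 = (4.00000, 5.00000, 7.00000); divide by 7.00000 → v1 = (0.57143, 0.71429, 1.00000)
Av1 = (6.71429, 11.00000, 12.85714); divide by 12.85714 → v2 = (0.52222, 0.85556, 1.00000)
Requested entry of v2: 47/90 = 0.5222

0.5222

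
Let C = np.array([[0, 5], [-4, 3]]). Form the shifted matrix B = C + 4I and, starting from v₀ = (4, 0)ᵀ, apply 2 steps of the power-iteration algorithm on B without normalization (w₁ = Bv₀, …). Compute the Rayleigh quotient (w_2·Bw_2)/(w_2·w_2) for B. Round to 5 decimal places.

B = C + 4I has rows (4, 5); (-4, 7)
w1 = Bv₀ = (4·4 + 5·0; (-4)·4 + 7·0) = (16, -16)
w2 = Bw1 = (4·16 + 5·(-16); (-4)·16 + 7·(-16)) = (-16, -176)
Bw2 = (-944, -1168)
w2·Bw2 = 220672; w2·w2 = 31232; μ ≈ 220672/31232 = 7.06557

μ ≈ 7.06557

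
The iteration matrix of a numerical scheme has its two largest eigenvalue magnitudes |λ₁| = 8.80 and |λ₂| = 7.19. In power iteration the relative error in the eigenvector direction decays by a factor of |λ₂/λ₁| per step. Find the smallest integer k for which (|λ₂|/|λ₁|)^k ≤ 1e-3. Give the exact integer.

|λ₂/λ₁| = 7.19/8.80 = 0.81705
Need k ≥ ln(1e-3) / ln(0.81705) = -6.9078 / -0.2021 ≈ 34.187
Smallest integer k satisfying the bound: 35

35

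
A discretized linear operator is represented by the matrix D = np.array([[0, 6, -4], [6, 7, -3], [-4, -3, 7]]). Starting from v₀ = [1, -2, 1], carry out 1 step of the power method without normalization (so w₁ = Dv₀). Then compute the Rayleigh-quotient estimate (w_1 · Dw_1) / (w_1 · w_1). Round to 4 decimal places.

w1 = Dv₀ = (0·1 + 6·(-2) + (-4)·1; 6·1 + 7·(-2) + (-3)·1; (-4)·1 + (-3)·(-2) + 7·1) = (-16, -11, 9)
Dw1 = (-102, -200, 160)
w1·Dw1 = (-16)·(-102) + (-11)·(-200) + 9·160 = 5272; w1·w1 = (-16)·(-16) + (-11)·(-11) + 9·9 = 458
λ ≈ 5272/458 = 11.5109

λ ≈ 11.5109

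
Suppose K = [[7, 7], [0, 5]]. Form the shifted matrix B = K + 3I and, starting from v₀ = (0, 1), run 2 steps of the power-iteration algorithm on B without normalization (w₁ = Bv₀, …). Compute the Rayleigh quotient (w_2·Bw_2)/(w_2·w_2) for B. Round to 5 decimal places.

12.41618

B = K + 3I has rows (10, 7); (0, 8)
w1 = Bv₀ = (10·0 + 7·1; 0·0 + 8·1) = (7, 8)
w2 = Bw1 = (10·7 + 7·8; 0·7 + 8·8) = (126, 64)
Bw2 = (1708, 512)
w2·Bw2 = 247976; w2·w2 = 19972; μ ≈ 247976/19972 = 12.41618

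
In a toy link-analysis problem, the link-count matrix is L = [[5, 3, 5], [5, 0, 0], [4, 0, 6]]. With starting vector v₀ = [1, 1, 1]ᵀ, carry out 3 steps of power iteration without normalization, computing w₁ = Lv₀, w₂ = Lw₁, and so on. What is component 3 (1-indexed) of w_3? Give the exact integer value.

1192

w1 = Lv₀ = (13, 5, 10)
w2 = Lw1 = (130, 65, 112)
w3 = Lw2 = (1405, 650, 1192)
The requested component of w3 is 1192.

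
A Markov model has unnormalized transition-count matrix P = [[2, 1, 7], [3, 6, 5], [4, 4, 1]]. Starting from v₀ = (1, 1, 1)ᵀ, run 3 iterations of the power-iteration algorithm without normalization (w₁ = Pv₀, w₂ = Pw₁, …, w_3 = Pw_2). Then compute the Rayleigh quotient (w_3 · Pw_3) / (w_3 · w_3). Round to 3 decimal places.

λ ≈ 11.024

w1 = Pv₀ = (10, 14, 9)
w2 = Pw1 = (97, 159, 105)
w3 = Pw2 = (1088, 1770, 1129)
Pw3 = (11849, 19529, 12561)
w3·Pw3 = 1088·11849 + 1770·19529 + 1129·12561 = 61639411; w3·w3 = 1088·1088 + 1770·1770 + 1129·1129 = 5591285
λ ≈ 61639411/5591285 = 11.024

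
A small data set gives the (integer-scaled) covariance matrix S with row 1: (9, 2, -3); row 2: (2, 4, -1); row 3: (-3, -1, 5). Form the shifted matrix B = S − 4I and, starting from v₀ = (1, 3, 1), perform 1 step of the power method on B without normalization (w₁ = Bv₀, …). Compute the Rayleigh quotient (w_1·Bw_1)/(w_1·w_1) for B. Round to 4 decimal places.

B = S − 4I has rows (5, 2, -3); (2, 0, -1); (-3, -1, 1)
w1 = Bv₀ = (5·1 + 2·3 + (-3)·1; 2·1 + 0·3 + (-1)·1; (-3)·1 + (-1)·3 + 1·1) = (8, 1, -5)
Bw1 = (57, 21, -30)
w1·Bw1 = 627; w1·w1 = 90; μ ≈ 627/90 = 6.9667

6.9667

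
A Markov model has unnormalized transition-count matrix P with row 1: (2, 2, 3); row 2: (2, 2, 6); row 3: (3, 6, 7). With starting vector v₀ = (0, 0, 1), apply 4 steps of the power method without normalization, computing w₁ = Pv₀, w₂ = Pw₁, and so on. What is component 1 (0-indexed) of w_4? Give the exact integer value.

w1 = Pv₀ = (2·0 + 2·0 + 3·1; 2·0 + 2·0 + 6·1; 3·0 + 6·0 + 7·1) = (3, 6, 7)
w2 = Pw1 = (2·3 + 2·6 + 3·7; 2·3 + 2·6 + 6·7; 3·3 + 6·6 + 7·7) = (39, 60, 94)
w3 = Pw2 = (480, 762, 1135)
w4 = Pw3 = (5889, 9294, 13957)
The requested component of w4 is 9294.

9294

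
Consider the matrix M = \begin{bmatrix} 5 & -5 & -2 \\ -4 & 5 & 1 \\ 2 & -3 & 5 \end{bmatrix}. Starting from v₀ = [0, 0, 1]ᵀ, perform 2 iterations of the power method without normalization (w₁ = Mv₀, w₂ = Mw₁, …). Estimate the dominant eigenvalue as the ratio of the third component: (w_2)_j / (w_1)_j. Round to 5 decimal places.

w1 = Mv₀ = (5·0 + (-5)·0 + (-2)·1; (-4)·0 + 5·0 + 1·1; 2·0 + (-3)·0 + 5·1) = (-2, 1, 5)
w2 = Mw1 = (5·(-2) + (-5)·1 + (-2)·5; (-4)·(-2) + 5·1 + 1·5; 2·(-2) + (-3)·1 + 5·5) = (-25, 18, 18)
Ratio at component: 18 / 5 = 3.60000

3.60000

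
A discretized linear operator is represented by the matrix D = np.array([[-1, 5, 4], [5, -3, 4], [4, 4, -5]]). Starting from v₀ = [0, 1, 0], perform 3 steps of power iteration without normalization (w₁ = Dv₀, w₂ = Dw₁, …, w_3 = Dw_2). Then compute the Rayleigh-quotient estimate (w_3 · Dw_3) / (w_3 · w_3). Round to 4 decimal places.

λ ≈ -6.3894

w1 = Dv₀ = (5, -3, 4)
w2 = Dw1 = (-4, 50, -12)
w3 = Dw2 = (206, -218, 244)
Dw3 = (-320, 2660, -1268)
w3·Dw3 = 206·(-320) + (-218)·2660 + 244·(-1268) = -955192; w3·w3 = 206·206 + (-218)·(-218) + 244·244 = 149496
λ ≈ -955192/149496 = -6.3894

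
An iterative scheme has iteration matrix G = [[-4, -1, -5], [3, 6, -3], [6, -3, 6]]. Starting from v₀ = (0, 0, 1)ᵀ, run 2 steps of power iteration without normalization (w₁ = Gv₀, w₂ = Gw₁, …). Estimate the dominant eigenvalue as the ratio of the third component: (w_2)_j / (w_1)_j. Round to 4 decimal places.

w1 = Gv₀ = ((-4)·0 + (-1)·0 + (-5)·1; 3·0 + 6·0 + (-3)·1; 6·0 + (-3)·0 + 6·1) = (-5, -3, 6)
w2 = Gw1 = ((-4)·(-5) + (-1)·(-3) + (-5)·6; 3·(-5) + 6·(-3) + (-3)·6; 6·(-5) + (-3)·(-3) + 6·6) = (-7, -51, 15)
Ratio at component: 15 / 6 = 2.5000

λ ≈ 2.5000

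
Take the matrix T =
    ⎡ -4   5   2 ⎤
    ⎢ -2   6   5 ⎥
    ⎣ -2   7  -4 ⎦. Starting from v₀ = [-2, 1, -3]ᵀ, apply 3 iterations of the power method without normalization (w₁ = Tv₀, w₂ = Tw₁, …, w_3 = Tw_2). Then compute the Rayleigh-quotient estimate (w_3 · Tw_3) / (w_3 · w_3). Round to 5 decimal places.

w1 = Tv₀ = ((-4)·(-2) + 5·1 + 2·(-3); (-2)·(-2) + 6·1 + 5·(-3); (-2)·(-2) + 7·1 + (-4)·(-3)) = (7, -5, 23)
w2 = Tw1 = ((-4)·7 + 5·(-5) + 2·23; (-2)·7 + 6·(-5) + 5·23; (-2)·7 + 7·(-5) + (-4)·23) = (-7, 71, -141)
w3 = Tw2 = (101, -265, 1075)
Tw3 = (421, 3583, -6357)
w3·Tw3 = 101·421 + (-265)·3583 + 1075·(-6357) = -7740749; w3·w3 = 101·101 + (-265)·(-265) + 1075·1075 = 1236051
λ ≈ -7740749/1236051 = -6.26248

-6.26248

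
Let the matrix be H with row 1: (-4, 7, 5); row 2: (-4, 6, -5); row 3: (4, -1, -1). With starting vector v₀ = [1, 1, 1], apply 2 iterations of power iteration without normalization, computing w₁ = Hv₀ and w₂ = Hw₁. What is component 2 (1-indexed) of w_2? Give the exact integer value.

-60

w1 = Hv₀ = ((-4)·1 + 7·1 + 5·1; (-4)·1 + 6·1 + (-5)·1; 4·1 + (-1)·1 + (-1)·1) = (8, -3, 2)
w2 = Hw1 = ((-4)·8 + 7·(-3) + 5·2; (-4)·8 + 6·(-3) + (-5)·2; 4·8 + (-1)·(-3) + (-1)·2) = (-43, -60, 33)
The requested component of w2 is -60.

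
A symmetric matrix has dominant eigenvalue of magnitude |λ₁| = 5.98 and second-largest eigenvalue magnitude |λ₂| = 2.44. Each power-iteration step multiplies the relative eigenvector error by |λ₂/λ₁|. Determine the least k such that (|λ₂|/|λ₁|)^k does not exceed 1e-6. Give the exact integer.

16

|λ₂/λ₁| = 2.44/5.98 = 0.40803
Need k ≥ ln(1e-6) / ln(0.40803) = -13.8155 / -0.8964 ≈ 15.412
Smallest integer k satisfying the bound: 16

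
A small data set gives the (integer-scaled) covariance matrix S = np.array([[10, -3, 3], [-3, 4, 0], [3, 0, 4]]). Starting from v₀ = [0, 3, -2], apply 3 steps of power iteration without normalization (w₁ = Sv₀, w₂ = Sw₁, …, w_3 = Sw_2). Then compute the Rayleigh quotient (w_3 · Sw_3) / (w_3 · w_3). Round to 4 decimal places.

12.1938

w1 = Sv₀ = (-15, 12, -8)
w2 = Sw1 = (-210, 93, -77)
w3 = Sw2 = (-2610, 1002, -938)
Sw3 = (-31920, 11838, -11582)
w3·Sw3 = (-2610)·(-31920) + 1002·11838 + (-938)·(-11582) = 106036792; w3·w3 = (-2610)·(-2610) + 1002·1002 + (-938)·(-938) = 8695948
λ ≈ 106036792/8695948 = 12.1938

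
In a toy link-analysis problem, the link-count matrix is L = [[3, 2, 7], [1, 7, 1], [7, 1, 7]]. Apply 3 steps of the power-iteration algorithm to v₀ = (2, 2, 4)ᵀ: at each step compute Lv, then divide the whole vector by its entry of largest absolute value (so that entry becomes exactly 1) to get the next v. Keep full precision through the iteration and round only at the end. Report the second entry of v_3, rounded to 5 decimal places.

0.34279

Lv0 = (38.000000, 20.000000, 44.000000); divide by 44.000000 → v1 = (0.863636, 0.454545, 1.000000)
Lv1 = (10.500000, 5.045455, 13.500000); divide by 13.500000 → v2 = (0.777778, 0.373737, 1.000000)
Lv2 = (10.080808, 4.393939, 12.818182); divide by 12.818182 → v3 = (0.786446, 0.342790, 1.000000)
Requested entry of v3: 2610/7614 = 0.34279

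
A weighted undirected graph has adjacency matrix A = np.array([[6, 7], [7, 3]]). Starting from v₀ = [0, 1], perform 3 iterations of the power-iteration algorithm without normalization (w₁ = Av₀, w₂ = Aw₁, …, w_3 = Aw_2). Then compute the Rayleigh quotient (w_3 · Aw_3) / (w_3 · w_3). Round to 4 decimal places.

λ ≈ 11.6558

w1 = Av₀ = (7, 3)
w2 = Aw1 = (63, 58)
w3 = Aw2 = (784, 615)
Aw3 = (9009, 7333)
w3·Aw3 = 784·9009 + 615·7333 = 11572851; w3·w3 = 784·784 + 615·615 = 992881
λ ≈ 11572851/992881 = 11.6558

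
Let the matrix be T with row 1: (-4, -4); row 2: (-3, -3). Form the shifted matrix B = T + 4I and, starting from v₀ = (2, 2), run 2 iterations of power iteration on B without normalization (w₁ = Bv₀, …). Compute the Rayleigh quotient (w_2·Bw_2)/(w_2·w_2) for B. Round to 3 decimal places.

B = T + 4I has rows (0, -4); (-3, 1)
w1 = Bv₀ = (0·2 + (-4)·2; (-3)·2 + 1·2) = (-8, -4)
w2 = Bw1 = (0·(-8) + (-4)·(-4); (-3)·(-8) + 1·(-4)) = (16, 20)
Bw2 = (-80, -28)
w2·Bw2 = -1840; w2·w2 = 656; μ ≈ -1840/656 = -2.805

μ ≈ -2.805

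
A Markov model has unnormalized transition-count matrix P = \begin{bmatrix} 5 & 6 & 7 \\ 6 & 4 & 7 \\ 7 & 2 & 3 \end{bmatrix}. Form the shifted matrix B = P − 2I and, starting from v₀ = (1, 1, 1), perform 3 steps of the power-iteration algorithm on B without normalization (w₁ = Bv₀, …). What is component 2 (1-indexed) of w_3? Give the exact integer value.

B = P − 2I has rows (3, 6, 7); (6, 2, 7); (7, 2, 1)
w1 = Bv₀ = (3·1 + 6·1 + 7·1; 6·1 + 2·1 + 7·1; 7·1 + 2·1 + 1·1) = (16, 15, 10)
w2 = Bw1 = (3·16 + 6·15 + 7·10; 6·16 + 2·15 + 7·10; 7·16 + 2·15 + 1·10) = (208, 196, 152)
w3 = Bw2 = (2864, 2704, 2000)
Requested component of w3: 2704

2704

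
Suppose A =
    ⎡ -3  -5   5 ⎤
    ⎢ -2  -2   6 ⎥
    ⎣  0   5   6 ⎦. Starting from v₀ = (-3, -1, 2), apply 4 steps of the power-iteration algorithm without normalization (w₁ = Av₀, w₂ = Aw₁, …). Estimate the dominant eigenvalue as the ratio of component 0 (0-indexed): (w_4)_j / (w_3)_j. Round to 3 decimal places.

w1 = Av₀ = (24, 20, 7)
w2 = Aw1 = (-137, -46, 142)
w3 = Aw2 = (1351, 1218, 622)
w4 = Aw3 = (-7033, -1406, 9822)
Ratio at component: -7033 / 1351 = -5.206

λ ≈ -5.206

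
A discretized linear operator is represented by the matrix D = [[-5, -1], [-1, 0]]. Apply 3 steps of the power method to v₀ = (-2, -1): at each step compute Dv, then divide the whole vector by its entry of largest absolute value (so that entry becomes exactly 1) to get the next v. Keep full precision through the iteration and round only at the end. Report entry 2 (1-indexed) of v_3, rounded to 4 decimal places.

0.1926

Dv0 = (11.00000, 2.00000); divide by 11.00000 → v1 = (1.00000, 0.18182)
Dv1 = (-5.18182, -1.00000); divide by -5.18182 → v2 = (1.00000, 0.19298)
Dv2 = (-5.19298, -1.00000); divide by -5.19298 → v3 = (1.00000, 0.19257)
Requested entry of v3: 57/296 = 0.1926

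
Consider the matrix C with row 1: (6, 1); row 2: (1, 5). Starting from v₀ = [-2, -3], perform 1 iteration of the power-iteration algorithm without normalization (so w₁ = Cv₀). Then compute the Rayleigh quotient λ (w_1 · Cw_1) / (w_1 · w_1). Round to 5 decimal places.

6.42996

w1 = Cv₀ = (6·(-2) + 1·(-3); 1·(-2) + 5·(-3)) = (-15, -17)
Cw1 = (-107, -100)
w1·Cw1 = (-15)·(-107) + (-17)·(-100) = 3305; w1·w1 = (-15)·(-15) + (-17)·(-17) = 514
λ ≈ 3305/514 = 6.42996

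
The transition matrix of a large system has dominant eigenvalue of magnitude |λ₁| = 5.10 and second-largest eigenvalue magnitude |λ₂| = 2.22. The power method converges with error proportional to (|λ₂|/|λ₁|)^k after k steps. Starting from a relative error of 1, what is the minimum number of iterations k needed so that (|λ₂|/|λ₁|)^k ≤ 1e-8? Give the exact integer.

23

|λ₂/λ₁| = 2.22/5.10 = 0.43529
Need k ≥ ln(1e-8) / ln(0.43529) = -18.4207 / -0.8317 ≈ 22.147
Smallest integer k satisfying the bound: 23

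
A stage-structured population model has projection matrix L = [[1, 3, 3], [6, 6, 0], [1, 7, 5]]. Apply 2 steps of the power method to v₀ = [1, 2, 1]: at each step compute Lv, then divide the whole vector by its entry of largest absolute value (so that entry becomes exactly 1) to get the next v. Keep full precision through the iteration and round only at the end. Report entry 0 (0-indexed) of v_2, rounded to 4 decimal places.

Lv0 = (10.00000, 18.00000, 20.00000); divide by 20.00000 → v1 = (0.50000, 0.90000, 1.00000)
Lv1 = (6.20000, 8.40000, 11.80000); divide by 11.80000 → v2 = (0.52542, 0.71186, 1.00000)
Requested entry of v2: 124/236 = 0.5254

0.5254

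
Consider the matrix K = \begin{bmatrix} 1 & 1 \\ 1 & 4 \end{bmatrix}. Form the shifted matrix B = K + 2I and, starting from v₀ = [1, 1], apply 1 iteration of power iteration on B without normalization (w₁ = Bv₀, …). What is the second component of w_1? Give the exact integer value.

B = K + 2I has rows (3, 1); (1, 6)
w1 = Bv₀ = (3·1 + 1·1; 1·1 + 6·1) = (4, 7)
Requested component of w1: 7

7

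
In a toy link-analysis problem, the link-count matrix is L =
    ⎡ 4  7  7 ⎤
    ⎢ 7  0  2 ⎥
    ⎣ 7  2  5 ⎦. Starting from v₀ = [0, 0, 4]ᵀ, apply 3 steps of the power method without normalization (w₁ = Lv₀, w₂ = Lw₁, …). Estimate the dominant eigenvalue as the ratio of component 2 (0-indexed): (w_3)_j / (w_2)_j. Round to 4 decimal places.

13.4231

w1 = Lv₀ = (4·0 + 7·0 + 7·4; 7·0 + 0·0 + 2·4; 7·0 + 2·0 + 5·4) = (28, 8, 20)
w2 = Lw1 = (4·28 + 7·8 + 7·20; 7·28 + 0·8 + 2·20; 7·28 + 2·8 + 5·20) = (308, 236, 312)
w3 = Lw2 = (5068, 2780, 4188)
Ratio at component: 4188 / 312 = 13.4231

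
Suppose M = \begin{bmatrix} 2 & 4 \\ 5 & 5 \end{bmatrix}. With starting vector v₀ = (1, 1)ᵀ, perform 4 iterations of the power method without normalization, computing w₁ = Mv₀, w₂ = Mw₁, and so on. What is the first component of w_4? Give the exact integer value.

w1 = Mv₀ = (6, 10)
w2 = Mw1 = (52, 80)
w3 = Mw2 = (424, 660)
w4 = Mw3 = (3488, 5420)
The requested component of w4 is 3488.

3488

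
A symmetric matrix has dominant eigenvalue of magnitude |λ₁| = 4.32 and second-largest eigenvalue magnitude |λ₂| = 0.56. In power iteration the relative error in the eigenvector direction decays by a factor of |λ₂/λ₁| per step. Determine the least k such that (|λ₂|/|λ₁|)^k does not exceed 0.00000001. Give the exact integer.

|λ₂/λ₁| = 0.56/4.32 = 0.12963
Need k ≥ ln(0.00000001) / ln(0.12963) = -18.4207 / -2.0431 ≈ 9.016
Smallest integer k satisfying the bound: 10

10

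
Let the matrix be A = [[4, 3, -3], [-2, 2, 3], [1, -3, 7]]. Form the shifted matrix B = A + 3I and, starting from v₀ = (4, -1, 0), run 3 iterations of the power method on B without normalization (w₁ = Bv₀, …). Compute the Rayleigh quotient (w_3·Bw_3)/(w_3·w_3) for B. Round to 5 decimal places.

B = A + 3I has rows (7, 3, -3); (-2, 5, 3); (1, -3, 10)
w1 = Bv₀ = (25, -13, 7)
w2 = Bw1 = (115, -94, 134)
w3 = Bw2 = (121, -298, 1737)
Bw3 = (-5258, 3479, 18385)
w3·Bw3 = 30261785; w3·w3 = 3120614; μ ≈ 30261785/3120614 = 9.69738

μ ≈ 9.69738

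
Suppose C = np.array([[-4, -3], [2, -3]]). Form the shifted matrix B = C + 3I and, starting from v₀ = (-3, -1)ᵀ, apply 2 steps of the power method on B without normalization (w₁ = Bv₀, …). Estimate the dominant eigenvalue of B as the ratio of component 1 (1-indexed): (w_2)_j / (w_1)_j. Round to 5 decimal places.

μ ≈ 2.00000

B = C + 3I has rows (-1, -3); (2, 0)
w1 = Bv₀ = (6, -6)
w2 = Bw1 = (12, 12)
Ratio: 12/6 = 2.00000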